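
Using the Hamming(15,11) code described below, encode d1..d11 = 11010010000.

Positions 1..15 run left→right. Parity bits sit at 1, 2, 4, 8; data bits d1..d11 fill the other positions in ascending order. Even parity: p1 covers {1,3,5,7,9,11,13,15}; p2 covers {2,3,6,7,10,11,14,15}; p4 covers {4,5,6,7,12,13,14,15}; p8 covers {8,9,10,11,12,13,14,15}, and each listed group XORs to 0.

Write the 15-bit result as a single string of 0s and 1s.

Place data at non-parity positions: p1 p2 1 p4 1 0 1 p8 0 0 1 0 0 0 0
p1 (pos 1,3,5,7,9,11,13,15): XOR of data positions = 1⊕1⊕1⊕0⊕1⊕0⊕0 = 0
p2 (pos 2,3,6,7,10,11,14,15): XOR of data positions = 1⊕0⊕1⊕0⊕1⊕0⊕0 = 1
p4 (pos 4,5,6,7,12,13,14,15): XOR of data positions = 1⊕0⊕1⊕0⊕0⊕0⊕0 = 0
p8 (pos 8,9,10,11,12,13,14,15): XOR of data positions = 0⊕0⊕1⊕0⊕0⊕0⊕0 = 1
Codeword: 011010110010000

011010110010000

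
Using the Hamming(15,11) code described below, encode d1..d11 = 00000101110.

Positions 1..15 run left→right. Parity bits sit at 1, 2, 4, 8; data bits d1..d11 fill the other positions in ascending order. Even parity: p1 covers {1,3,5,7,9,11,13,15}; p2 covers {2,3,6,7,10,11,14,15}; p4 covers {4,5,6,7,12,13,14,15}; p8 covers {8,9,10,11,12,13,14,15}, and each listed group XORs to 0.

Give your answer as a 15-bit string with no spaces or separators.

Place data at non-parity positions: p1 p2 0 p4 0 0 0 p8 0 1 0 1 1 1 0
p1 (pos 1,3,5,7,9,11,13,15): XOR of data positions = 0⊕0⊕0⊕0⊕0⊕1⊕0 = 1
p2 (pos 2,3,6,7,10,11,14,15): XOR of data positions = 0⊕0⊕0⊕1⊕0⊕1⊕0 = 0
p4 (pos 4,5,6,7,12,13,14,15): XOR of data positions = 0⊕0⊕0⊕1⊕1⊕1⊕0 = 1
p8 (pos 8,9,10,11,12,13,14,15): XOR of data positions = 0⊕1⊕0⊕1⊕1⊕1⊕0 = 0
Codeword: 100100000101110

100100000101110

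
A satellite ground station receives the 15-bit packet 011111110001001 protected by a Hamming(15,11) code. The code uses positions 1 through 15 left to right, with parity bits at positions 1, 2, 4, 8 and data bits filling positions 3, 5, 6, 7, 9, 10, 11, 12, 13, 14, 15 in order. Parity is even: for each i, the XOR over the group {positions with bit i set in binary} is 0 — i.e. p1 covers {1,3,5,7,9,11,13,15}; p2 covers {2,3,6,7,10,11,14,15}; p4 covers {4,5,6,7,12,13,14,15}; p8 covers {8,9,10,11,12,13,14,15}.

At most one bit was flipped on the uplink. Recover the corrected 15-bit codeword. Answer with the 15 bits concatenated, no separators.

011111110101001

s1 (pos 1,3,5,7,9,11,13,15): 0⊕1⊕1⊕1⊕0⊕0⊕0⊕1 = 0
s2 (pos 2,3,6,7,10,11,14,15): 1⊕1⊕1⊕1⊕0⊕0⊕0⊕1 = 1
s4 (pos 4,5,6,7,12,13,14,15): 1⊕1⊕1⊕1⊕1⊕0⊕0⊕1 = 0
s8 (pos 8,9,10,11,12,13,14,15): 1⊕0⊕0⊕0⊕1⊕0⊕0⊕1 = 1
Syndrome s8…s1 = 1010 → error at position 10.
Flip position 10: 011111110001001 → 011111110101001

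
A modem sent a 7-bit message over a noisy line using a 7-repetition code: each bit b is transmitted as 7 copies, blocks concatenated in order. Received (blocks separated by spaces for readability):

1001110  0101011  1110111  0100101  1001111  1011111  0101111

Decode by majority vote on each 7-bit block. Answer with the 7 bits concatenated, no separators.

1110111

Block 1 (1001110): 4 ones → 1
Block 2 (0101011): 4 ones → 1
Block 3 (1110111): 6 ones → 1
Block 4 (0100101): 3 ones → 0
Block 5 (1001111): 5 ones → 1
Block 6 (1011111): 6 ones → 1
Block 7 (0101111): 5 ones → 1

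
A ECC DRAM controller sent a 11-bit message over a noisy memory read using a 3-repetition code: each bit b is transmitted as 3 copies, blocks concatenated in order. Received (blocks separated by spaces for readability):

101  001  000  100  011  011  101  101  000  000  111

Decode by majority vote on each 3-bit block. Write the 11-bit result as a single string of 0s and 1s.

Block 1 (101): 2 ones → 1
Block 2 (001): 1 one → 0
Block 3 (000): 0 ones → 0
Block 4 (100): 1 one → 0
Block 5 (011): 2 ones → 1
Block 6 (011): 2 ones → 1
Block 7 (101): 2 ones → 1
Block 8 (101): 2 ones → 1
Block 9 (000): 0 ones → 0
Block 10 (000): 0 ones → 0
Block 11 (111): 3 ones → 1

10001111001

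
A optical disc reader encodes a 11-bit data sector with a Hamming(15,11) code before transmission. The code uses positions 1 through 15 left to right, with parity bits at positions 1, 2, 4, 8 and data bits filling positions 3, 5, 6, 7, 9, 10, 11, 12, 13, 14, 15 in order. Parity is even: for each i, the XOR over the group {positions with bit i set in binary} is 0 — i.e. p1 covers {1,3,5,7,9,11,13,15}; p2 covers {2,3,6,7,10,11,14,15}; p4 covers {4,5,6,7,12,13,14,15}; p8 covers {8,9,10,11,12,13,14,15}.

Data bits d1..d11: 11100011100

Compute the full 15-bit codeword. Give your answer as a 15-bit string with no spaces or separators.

Place data at non-parity positions: p1 p2 1 p4 1 1 0 p8 0 0 1 1 1 0 0
p1 (pos 1,3,5,7,9,11,13,15): XOR of data positions = 1⊕1⊕0⊕0⊕1⊕1⊕0 = 0
p2 (pos 2,3,6,7,10,11,14,15): XOR of data positions = 1⊕1⊕0⊕0⊕1⊕0⊕0 = 1
p4 (pos 4,5,6,7,12,13,14,15): XOR of data positions = 1⊕1⊕0⊕1⊕1⊕0⊕0 = 0
p8 (pos 8,9,10,11,12,13,14,15): XOR of data positions = 0⊕0⊕1⊕1⊕1⊕0⊕0 = 1
Codeword: 011011010011100

011011010011100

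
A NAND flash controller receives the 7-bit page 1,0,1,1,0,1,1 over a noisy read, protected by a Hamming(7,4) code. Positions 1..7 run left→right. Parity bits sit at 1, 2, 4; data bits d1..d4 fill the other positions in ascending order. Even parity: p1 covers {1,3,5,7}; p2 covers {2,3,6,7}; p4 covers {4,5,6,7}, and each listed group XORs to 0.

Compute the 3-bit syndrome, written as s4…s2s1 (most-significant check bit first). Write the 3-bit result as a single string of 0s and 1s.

s1 (pos 1,3,5,7): 1⊕1⊕0⊕1 = 1
s2 (pos 2,3,6,7): 0⊕1⊕1⊕1 = 1
s4 (pos 4,5,6,7): 1⊕0⊕1⊕1 = 1
Syndrome s4…s1 = 111 → error at position 7.

111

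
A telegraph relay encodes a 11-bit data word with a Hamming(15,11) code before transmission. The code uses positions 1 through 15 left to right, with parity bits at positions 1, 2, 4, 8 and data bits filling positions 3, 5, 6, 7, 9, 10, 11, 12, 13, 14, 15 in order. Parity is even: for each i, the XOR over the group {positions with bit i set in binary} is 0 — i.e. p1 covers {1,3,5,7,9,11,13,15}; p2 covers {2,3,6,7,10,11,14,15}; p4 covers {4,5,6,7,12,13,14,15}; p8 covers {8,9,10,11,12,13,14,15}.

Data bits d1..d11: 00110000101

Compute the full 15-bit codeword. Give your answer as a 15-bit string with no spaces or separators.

110001100000101

Place data at non-parity positions: p1 p2 0 p4 0 1 1 p8 0 0 0 0 1 0 1
p1 (pos 1,3,5,7,9,11,13,15): XOR of data positions = 0⊕0⊕1⊕0⊕0⊕1⊕1 = 1
p2 (pos 2,3,6,7,10,11,14,15): XOR of data positions = 0⊕1⊕1⊕0⊕0⊕0⊕1 = 1
p4 (pos 4,5,6,7,12,13,14,15): XOR of data positions = 0⊕1⊕1⊕0⊕1⊕0⊕1 = 0
p8 (pos 8,9,10,11,12,13,14,15): XOR of data positions = 0⊕0⊕0⊕0⊕1⊕0⊕1 = 0
Codeword: 110001100000101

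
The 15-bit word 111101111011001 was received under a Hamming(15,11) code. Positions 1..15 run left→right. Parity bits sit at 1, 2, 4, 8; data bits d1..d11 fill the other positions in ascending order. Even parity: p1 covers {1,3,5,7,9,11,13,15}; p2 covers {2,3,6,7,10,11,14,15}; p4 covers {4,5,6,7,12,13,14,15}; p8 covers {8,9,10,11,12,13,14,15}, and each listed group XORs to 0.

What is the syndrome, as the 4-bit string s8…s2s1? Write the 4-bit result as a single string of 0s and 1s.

s1 (pos 1,3,5,7,9,11,13,15): 1⊕1⊕0⊕1⊕1⊕1⊕0⊕1 = 0
s2 (pos 2,3,6,7,10,11,14,15): 1⊕1⊕1⊕1⊕0⊕1⊕0⊕1 = 0
s4 (pos 4,5,6,7,12,13,14,15): 1⊕0⊕1⊕1⊕1⊕0⊕0⊕1 = 1
s8 (pos 8,9,10,11,12,13,14,15): 1⊕1⊕0⊕1⊕1⊕0⊕0⊕1 = 1
Syndrome s8…s1 = 1100 → error at position 12.

1100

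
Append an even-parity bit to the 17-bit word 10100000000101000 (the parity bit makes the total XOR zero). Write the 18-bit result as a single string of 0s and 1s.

XOR of the 17 data bits: 1⊕0⊕1⊕0⊕0⊕0⊕0⊕0⊕0⊕0⊕0⊕1⊕0⊕1⊕0⊕0⊕0 = 0
Parity bit = 0 (so all 18 bits XOR to 0).

101000000001010000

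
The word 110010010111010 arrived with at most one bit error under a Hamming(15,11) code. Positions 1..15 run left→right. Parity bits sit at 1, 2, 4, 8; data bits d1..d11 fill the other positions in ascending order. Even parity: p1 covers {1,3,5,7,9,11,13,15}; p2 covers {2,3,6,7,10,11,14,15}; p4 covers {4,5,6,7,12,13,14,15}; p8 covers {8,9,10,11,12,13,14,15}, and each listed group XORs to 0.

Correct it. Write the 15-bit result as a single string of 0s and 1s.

s1 (pos 1,3,5,7,9,11,13,15): 1⊕0⊕1⊕0⊕0⊕1⊕0⊕0 = 1
s2 (pos 2,3,6,7,10,11,14,15): 1⊕0⊕0⊕0⊕1⊕1⊕1⊕0 = 0
s4 (pos 4,5,6,7,12,13,14,15): 0⊕1⊕0⊕0⊕1⊕0⊕1⊕0 = 1
s8 (pos 8,9,10,11,12,13,14,15): 1⊕0⊕1⊕1⊕1⊕0⊕1⊕0 = 1
Syndrome s8…s1 = 1101 → error at position 13.
Flip position 13: 110010010111010 → 110010010111110

110010010111110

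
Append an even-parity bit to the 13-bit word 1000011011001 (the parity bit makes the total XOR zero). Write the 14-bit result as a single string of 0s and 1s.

XOR of the 13 data bits: 1⊕0⊕0⊕0⊕0⊕1⊕1⊕0⊕1⊕1⊕0⊕0⊕1 = 0
Parity bit = 0 (so all 14 bits XOR to 0).

10000110110010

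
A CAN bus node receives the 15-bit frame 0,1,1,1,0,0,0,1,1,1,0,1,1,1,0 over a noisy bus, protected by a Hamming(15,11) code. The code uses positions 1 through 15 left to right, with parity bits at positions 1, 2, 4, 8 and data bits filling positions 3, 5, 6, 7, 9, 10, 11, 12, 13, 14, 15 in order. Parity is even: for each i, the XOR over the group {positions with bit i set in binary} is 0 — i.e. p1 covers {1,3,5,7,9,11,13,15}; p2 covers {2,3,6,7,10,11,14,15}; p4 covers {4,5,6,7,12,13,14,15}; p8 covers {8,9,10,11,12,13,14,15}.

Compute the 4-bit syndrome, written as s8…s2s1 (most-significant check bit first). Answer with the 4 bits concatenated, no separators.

0001

s1 (pos 1,3,5,7,9,11,13,15): 0⊕1⊕0⊕0⊕1⊕0⊕1⊕0 = 1
s2 (pos 2,3,6,7,10,11,14,15): 1⊕1⊕0⊕0⊕1⊕0⊕1⊕0 = 0
s4 (pos 4,5,6,7,12,13,14,15): 1⊕0⊕0⊕0⊕1⊕1⊕1⊕0 = 0
s8 (pos 8,9,10,11,12,13,14,15): 1⊕1⊕1⊕0⊕1⊕1⊕1⊕0 = 0
Syndrome s8…s1 = 0001 → error at position 1.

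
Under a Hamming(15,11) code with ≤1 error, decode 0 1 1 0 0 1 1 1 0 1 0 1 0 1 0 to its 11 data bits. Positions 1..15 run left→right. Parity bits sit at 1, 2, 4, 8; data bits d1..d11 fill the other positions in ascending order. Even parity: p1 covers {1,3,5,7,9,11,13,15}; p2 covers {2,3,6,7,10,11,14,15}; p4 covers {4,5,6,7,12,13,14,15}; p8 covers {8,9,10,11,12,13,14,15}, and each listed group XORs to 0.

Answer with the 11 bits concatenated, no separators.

10110101010

s1 (pos 1,3,5,7,9,11,13,15): 0⊕1⊕0⊕1⊕0⊕0⊕0⊕0 = 0
s2 (pos 2,3,6,7,10,11,14,15): 1⊕1⊕1⊕1⊕1⊕0⊕1⊕0 = 0
s4 (pos 4,5,6,7,12,13,14,15): 0⊕0⊕1⊕1⊕1⊕0⊕1⊕0 = 0
s8 (pos 8,9,10,11,12,13,14,15): 1⊕0⊕1⊕0⊕1⊕0⊕1⊕0 = 0
Syndrome s8…s1 = 0000 → no error.
Read data bits from positions 3,5,6,7,9,10,11,12,13,14,15: 10110101010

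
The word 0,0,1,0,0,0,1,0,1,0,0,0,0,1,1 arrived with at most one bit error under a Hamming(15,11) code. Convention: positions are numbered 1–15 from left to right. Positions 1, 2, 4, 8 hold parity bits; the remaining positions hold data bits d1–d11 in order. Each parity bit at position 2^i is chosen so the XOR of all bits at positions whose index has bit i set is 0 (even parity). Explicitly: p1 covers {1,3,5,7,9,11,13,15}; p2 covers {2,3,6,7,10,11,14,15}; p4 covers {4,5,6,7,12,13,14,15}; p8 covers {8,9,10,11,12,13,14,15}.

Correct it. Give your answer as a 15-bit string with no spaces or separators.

s1 (pos 1,3,5,7,9,11,13,15): 0⊕1⊕0⊕1⊕1⊕0⊕0⊕1 = 0
s2 (pos 2,3,6,7,10,11,14,15): 0⊕1⊕0⊕1⊕0⊕0⊕1⊕1 = 0
s4 (pos 4,5,6,7,12,13,14,15): 0⊕0⊕0⊕1⊕0⊕0⊕1⊕1 = 1
s8 (pos 8,9,10,11,12,13,14,15): 0⊕1⊕0⊕0⊕0⊕0⊕1⊕1 = 1
Syndrome s8…s1 = 1100 → error at position 12.
Flip position 12: 001000101000011 → 001000101001011

001000101001011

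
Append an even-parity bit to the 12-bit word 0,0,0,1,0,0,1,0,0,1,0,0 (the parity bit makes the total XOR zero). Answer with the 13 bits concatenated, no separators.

XOR of the 12 data bits: 0⊕0⊕0⊕1⊕0⊕0⊕1⊕0⊕0⊕1⊕0⊕0 = 1
Parity bit = 1 (so all 13 bits XOR to 0).

0001001001001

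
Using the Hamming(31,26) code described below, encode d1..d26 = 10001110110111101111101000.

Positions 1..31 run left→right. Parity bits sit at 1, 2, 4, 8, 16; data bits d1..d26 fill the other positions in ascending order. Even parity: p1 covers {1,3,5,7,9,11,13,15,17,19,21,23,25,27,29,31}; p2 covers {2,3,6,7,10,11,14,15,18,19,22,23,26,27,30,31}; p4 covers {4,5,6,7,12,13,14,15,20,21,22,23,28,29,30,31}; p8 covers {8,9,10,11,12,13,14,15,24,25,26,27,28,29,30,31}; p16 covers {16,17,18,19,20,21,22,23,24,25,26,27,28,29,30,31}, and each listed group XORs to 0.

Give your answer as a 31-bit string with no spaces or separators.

Place data at non-parity positions: p1 p2 1 p4 0 0 0 p8 1 1 1 0 1 1 0 p16 1 1 1 1 0 1 1 1 1 1 0 1 0 0 0
p1 (pos 1,3,5,7,9,11,13,15,17,19,21,23,25,27,29,31): XOR of data positions = 1⊕0⊕0⊕1⊕1⊕1⊕0⊕1⊕1⊕0⊕1⊕1⊕0⊕0⊕0 = 0
p2 (pos 2,3,6,7,10,11,14,15,18,19,22,23,26,27,30,31): XOR of data positions = 1⊕0⊕0⊕1⊕1⊕1⊕0⊕1⊕1⊕1⊕1⊕1⊕0⊕0⊕0 = 1
p4 (pos 4,5,6,7,12,13,14,15,20,21,22,23,28,29,30,31): XOR of data positions = 0⊕0⊕0⊕0⊕1⊕1⊕0⊕1⊕0⊕1⊕1⊕1⊕0⊕0⊕0 = 0
p8 (pos 8,9,10,11,12,13,14,15,24,25,26,27,28,29,30,31): XOR of data positions = 1⊕1⊕1⊕0⊕1⊕1⊕0⊕1⊕1⊕1⊕0⊕1⊕0⊕0⊕0 = 1
p16 (pos 16,17,18,19,20,21,22,23,24,25,26,27,28,29,30,31): XOR of data positions = 1⊕1⊕1⊕1⊕0⊕1⊕1⊕1⊕1⊕1⊕0⊕1⊕0⊕0⊕0 = 0
Codeword: 0110000111101100111101111101000

0110000111101100111101111101000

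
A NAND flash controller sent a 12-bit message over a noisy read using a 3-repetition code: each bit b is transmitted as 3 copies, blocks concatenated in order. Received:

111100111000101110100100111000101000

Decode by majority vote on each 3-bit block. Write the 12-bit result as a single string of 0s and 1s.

101011001010

Block 1 (111): 3 ones → 1
Block 2 (100): 1 one → 0
Block 3 (111): 3 ones → 1
Block 4 (000): 0 ones → 0
Block 5 (101): 2 ones → 1
Block 6 (110): 2 ones → 1
Block 7 (100): 1 one → 0
Block 8 (100): 1 one → 0
Block 9 (111): 3 ones → 1
Block 10 (000): 0 ones → 0
Block 11 (101): 2 ones → 1
Block 12 (000): 0 ones → 0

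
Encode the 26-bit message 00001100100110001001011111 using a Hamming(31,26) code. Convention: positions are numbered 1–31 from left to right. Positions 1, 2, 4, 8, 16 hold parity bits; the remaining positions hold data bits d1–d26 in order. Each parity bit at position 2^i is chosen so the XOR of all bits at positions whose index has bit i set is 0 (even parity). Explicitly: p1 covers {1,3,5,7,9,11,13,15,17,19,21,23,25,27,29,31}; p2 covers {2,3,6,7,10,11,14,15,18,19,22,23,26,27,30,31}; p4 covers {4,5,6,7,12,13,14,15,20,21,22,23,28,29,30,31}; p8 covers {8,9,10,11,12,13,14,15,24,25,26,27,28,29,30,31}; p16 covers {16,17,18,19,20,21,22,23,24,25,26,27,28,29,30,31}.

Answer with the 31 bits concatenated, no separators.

1000000111001001110001001011111

Place data at non-parity positions: p1 p2 0 p4 0 0 0 p8 1 1 0 0 1 0 0 p16 1 1 0 0 0 1 0 0 1 0 1 1 1 1 1
p1 (pos 1,3,5,7,9,11,13,15,17,19,21,23,25,27,29,31): XOR of data positions = 0⊕0⊕0⊕1⊕0⊕1⊕0⊕1⊕0⊕0⊕0⊕1⊕1⊕1⊕1 = 1
p2 (pos 2,3,6,7,10,11,14,15,18,19,22,23,26,27,30,31): XOR of data positions = 0⊕0⊕0⊕1⊕0⊕0⊕0⊕1⊕0⊕1⊕0⊕0⊕1⊕1⊕1 = 0
p4 (pos 4,5,6,7,12,13,14,15,20,21,22,23,28,29,30,31): XOR of data positions = 0⊕0⊕0⊕0⊕1⊕0⊕0⊕0⊕0⊕1⊕0⊕1⊕1⊕1⊕1 = 0
p8 (pos 8,9,10,11,12,13,14,15,24,25,26,27,28,29,30,31): XOR of data positions = 1⊕1⊕0⊕0⊕1⊕0⊕0⊕0⊕1⊕0⊕1⊕1⊕1⊕1⊕1 = 1
p16 (pos 16,17,18,19,20,21,22,23,24,25,26,27,28,29,30,31): XOR of data positions = 1⊕1⊕0⊕0⊕0⊕1⊕0⊕0⊕1⊕0⊕1⊕1⊕1⊕1⊕1 = 1
Codeword: 1000000111001001110001001011111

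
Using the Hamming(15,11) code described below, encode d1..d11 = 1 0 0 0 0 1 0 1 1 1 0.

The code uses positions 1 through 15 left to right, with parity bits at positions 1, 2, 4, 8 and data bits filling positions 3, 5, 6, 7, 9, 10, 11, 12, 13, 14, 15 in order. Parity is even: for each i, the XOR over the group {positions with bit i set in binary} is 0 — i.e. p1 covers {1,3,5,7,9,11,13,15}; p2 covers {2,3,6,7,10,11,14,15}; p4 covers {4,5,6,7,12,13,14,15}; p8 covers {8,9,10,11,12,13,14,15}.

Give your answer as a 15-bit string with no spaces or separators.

Place data at non-parity positions: p1 p2 1 p4 0 0 0 p8 0 1 0 1 1 1 0
p1 (pos 1,3,5,7,9,11,13,15): XOR of data positions = 1⊕0⊕0⊕0⊕0⊕1⊕0 = 0
p2 (pos 2,3,6,7,10,11,14,15): XOR of data positions = 1⊕0⊕0⊕1⊕0⊕1⊕0 = 1
p4 (pos 4,5,6,7,12,13,14,15): XOR of data positions = 0⊕0⊕0⊕1⊕1⊕1⊕0 = 1
p8 (pos 8,9,10,11,12,13,14,15): XOR of data positions = 0⊕1⊕0⊕1⊕1⊕1⊕0 = 0
Codeword: 011100000101110

011100000101110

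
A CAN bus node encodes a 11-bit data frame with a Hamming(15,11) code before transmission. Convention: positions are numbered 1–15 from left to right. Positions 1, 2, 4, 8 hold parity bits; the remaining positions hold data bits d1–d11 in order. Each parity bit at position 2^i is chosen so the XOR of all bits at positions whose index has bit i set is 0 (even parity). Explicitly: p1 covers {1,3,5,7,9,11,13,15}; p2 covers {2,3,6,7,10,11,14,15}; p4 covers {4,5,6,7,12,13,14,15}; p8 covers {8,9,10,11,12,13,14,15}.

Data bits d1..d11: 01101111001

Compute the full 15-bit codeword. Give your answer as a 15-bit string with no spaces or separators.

000011011111001

Place data at non-parity positions: p1 p2 0 p4 1 1 0 p8 1 1 1 1 0 0 1
p1 (pos 1,3,5,7,9,11,13,15): XOR of data positions = 0⊕1⊕0⊕1⊕1⊕0⊕1 = 0
p2 (pos 2,3,6,7,10,11,14,15): XOR of data positions = 0⊕1⊕0⊕1⊕1⊕0⊕1 = 0
p4 (pos 4,5,6,7,12,13,14,15): XOR of data positions = 1⊕1⊕0⊕1⊕0⊕0⊕1 = 0
p8 (pos 8,9,10,11,12,13,14,15): XOR of data positions = 1⊕1⊕1⊕1⊕0⊕0⊕1 = 1
Codeword: 000011011111001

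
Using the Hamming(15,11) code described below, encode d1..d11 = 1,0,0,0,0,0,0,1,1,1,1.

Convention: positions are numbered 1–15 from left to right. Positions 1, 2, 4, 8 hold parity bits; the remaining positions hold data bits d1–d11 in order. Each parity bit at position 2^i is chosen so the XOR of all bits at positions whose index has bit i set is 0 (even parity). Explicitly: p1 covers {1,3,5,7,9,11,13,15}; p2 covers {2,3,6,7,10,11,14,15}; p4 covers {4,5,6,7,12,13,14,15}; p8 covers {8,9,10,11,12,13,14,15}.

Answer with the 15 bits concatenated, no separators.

Place data at non-parity positions: p1 p2 1 p4 0 0 0 p8 0 0 0 1 1 1 1
p1 (pos 1,3,5,7,9,11,13,15): XOR of data positions = 1⊕0⊕0⊕0⊕0⊕1⊕1 = 1
p2 (pos 2,3,6,7,10,11,14,15): XOR of data positions = 1⊕0⊕0⊕0⊕0⊕1⊕1 = 1
p4 (pos 4,5,6,7,12,13,14,15): XOR of data positions = 0⊕0⊕0⊕1⊕1⊕1⊕1 = 0
p8 (pos 8,9,10,11,12,13,14,15): XOR of data positions = 0⊕0⊕0⊕1⊕1⊕1⊕1 = 0
Codeword: 111000000001111

111000000001111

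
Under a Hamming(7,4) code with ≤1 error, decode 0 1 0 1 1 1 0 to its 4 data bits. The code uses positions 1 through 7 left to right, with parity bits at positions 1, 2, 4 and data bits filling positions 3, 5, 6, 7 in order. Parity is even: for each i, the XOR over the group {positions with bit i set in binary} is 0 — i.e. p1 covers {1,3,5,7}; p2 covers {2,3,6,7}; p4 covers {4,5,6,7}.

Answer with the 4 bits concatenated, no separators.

s1 (pos 1,3,5,7): 0⊕0⊕1⊕0 = 1
s2 (pos 2,3,6,7): 1⊕0⊕1⊕0 = 0
s4 (pos 4,5,6,7): 1⊕1⊕1⊕0 = 1
Syndrome s4…s1 = 101 → error at position 5.
Flip position 5: 0101110 → 0101010
Read data bits from positions 3,5,6,7: 0010

0010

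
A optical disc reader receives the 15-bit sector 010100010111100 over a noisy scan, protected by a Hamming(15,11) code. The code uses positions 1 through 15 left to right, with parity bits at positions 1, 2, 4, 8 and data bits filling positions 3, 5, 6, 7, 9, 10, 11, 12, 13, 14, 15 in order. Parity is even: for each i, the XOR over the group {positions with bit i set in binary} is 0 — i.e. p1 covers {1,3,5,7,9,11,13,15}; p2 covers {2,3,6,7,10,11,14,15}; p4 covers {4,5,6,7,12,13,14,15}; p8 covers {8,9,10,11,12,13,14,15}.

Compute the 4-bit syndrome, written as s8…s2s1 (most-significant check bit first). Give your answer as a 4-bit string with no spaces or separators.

1110

s1 (pos 1,3,5,7,9,11,13,15): 0⊕0⊕0⊕0⊕0⊕1⊕1⊕0 = 0
s2 (pos 2,3,6,7,10,11,14,15): 1⊕0⊕0⊕0⊕1⊕1⊕0⊕0 = 1
s4 (pos 4,5,6,7,12,13,14,15): 1⊕0⊕0⊕0⊕1⊕1⊕0⊕0 = 1
s8 (pos 8,9,10,11,12,13,14,15): 1⊕0⊕1⊕1⊕1⊕1⊕0⊕0 = 1
Syndrome s8…s1 = 1110 → error at position 14.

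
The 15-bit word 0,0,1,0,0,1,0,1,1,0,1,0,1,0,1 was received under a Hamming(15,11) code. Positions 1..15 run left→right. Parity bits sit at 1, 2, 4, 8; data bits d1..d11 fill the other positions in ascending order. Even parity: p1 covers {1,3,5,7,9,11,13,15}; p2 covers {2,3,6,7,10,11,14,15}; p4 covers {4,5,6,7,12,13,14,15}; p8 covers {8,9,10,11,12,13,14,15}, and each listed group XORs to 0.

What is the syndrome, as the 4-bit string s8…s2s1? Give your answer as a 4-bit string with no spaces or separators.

s1 (pos 1,3,5,7,9,11,13,15): 0⊕1⊕0⊕0⊕1⊕1⊕1⊕1 = 1
s2 (pos 2,3,6,7,10,11,14,15): 0⊕1⊕1⊕0⊕0⊕1⊕0⊕1 = 0
s4 (pos 4,5,6,7,12,13,14,15): 0⊕0⊕1⊕0⊕0⊕1⊕0⊕1 = 1
s8 (pos 8,9,10,11,12,13,14,15): 1⊕1⊕0⊕1⊕0⊕1⊕0⊕1 = 1
Syndrome s8…s1 = 1101 → error at position 13.

1101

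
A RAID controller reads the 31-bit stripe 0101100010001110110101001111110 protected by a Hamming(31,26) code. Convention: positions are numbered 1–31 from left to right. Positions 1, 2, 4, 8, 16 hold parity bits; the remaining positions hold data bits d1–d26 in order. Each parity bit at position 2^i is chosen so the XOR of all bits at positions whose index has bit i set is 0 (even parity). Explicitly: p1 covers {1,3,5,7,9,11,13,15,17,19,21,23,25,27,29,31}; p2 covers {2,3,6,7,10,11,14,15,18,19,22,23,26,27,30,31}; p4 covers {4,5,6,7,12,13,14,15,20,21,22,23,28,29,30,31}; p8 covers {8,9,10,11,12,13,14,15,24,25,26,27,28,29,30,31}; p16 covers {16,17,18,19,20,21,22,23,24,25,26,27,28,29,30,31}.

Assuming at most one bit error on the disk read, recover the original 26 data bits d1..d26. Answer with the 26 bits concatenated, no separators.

01001000111110101001111110

s1 (pos 1,3,5,7,9,11,13,15,17,19,21,23,25,27,29,31): 0⊕0⊕1⊕0⊕1⊕0⊕1⊕1⊕1⊕0⊕0⊕0⊕1⊕1⊕1⊕0 = 0
s2 (pos 2,3,6,7,10,11,14,15,18,19,22,23,26,27,30,31): 1⊕0⊕0⊕0⊕0⊕0⊕1⊕1⊕1⊕0⊕1⊕0⊕1⊕1⊕1⊕0 = 0
s4 (pos 4,5,6,7,12,13,14,15,20,21,22,23,28,29,30,31): 1⊕1⊕0⊕0⊕0⊕1⊕1⊕1⊕1⊕0⊕1⊕0⊕1⊕1⊕1⊕0 = 0
s8 (pos 8,9,10,11,12,13,14,15,24,25,26,27,28,29,30,31): 0⊕1⊕0⊕0⊕0⊕1⊕1⊕1⊕0⊕1⊕1⊕1⊕1⊕1⊕1⊕0 = 0
s16 (pos 16,17,18,19,20,21,22,23,24,25,26,27,28,29,30,31): 0⊕1⊕1⊕0⊕1⊕0⊕1⊕0⊕0⊕1⊕1⊕1⊕1⊕1⊕1⊕0 = 0
Syndrome s16…s1 = 00000 → no error.
Read data bits from positions 3,5,6,7,9,10,11,12,13,14,15,17,18,19,20,21,22,23,24,25,26,27,28,29,30,31: 01001000111110101001111110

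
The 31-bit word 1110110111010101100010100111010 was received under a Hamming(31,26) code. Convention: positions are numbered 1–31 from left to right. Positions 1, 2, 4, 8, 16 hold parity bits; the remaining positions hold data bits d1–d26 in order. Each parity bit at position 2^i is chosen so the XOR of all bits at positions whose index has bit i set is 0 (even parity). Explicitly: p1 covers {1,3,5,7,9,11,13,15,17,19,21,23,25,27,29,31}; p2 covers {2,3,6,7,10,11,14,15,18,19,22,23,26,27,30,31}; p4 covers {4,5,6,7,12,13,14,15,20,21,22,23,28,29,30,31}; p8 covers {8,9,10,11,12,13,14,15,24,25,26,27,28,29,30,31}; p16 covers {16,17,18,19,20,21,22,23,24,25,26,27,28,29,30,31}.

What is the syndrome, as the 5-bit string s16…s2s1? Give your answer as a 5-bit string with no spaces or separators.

s1 (pos 1,3,5,7,9,11,13,15,17,19,21,23,25,27,29,31): 1⊕1⊕1⊕0⊕1⊕0⊕0⊕0⊕1⊕0⊕1⊕1⊕0⊕1⊕0⊕0 = 0
s2 (pos 2,3,6,7,10,11,14,15,18,19,22,23,26,27,30,31): 1⊕1⊕1⊕0⊕1⊕0⊕1⊕0⊕0⊕0⊕0⊕1⊕1⊕1⊕1⊕0 = 1
s4 (pos 4,5,6,7,12,13,14,15,20,21,22,23,28,29,30,31): 0⊕1⊕1⊕0⊕1⊕0⊕1⊕0⊕0⊕1⊕0⊕1⊕1⊕0⊕1⊕0 = 0
s8 (pos 8,9,10,11,12,13,14,15,24,25,26,27,28,29,30,31): 1⊕1⊕1⊕0⊕1⊕0⊕1⊕0⊕0⊕0⊕1⊕1⊕1⊕0⊕1⊕0 = 1
s16 (pos 16,17,18,19,20,21,22,23,24,25,26,27,28,29,30,31): 1⊕1⊕0⊕0⊕0⊕1⊕0⊕1⊕0⊕0⊕1⊕1⊕1⊕0⊕1⊕0 = 0
Syndrome s16…s1 = 01010 → error at position 10.

01010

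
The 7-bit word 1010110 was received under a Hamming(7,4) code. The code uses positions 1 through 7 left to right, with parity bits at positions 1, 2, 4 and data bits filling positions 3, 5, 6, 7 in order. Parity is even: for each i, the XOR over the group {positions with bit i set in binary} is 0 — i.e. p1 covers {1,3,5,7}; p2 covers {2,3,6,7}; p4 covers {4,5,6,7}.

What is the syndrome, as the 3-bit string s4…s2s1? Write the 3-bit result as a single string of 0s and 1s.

001

s1 (pos 1,3,5,7): 1⊕1⊕1⊕0 = 1
s2 (pos 2,3,6,7): 0⊕1⊕1⊕0 = 0
s4 (pos 4,5,6,7): 0⊕1⊕1⊕0 = 0
Syndrome s4…s1 = 001 → error at position 1.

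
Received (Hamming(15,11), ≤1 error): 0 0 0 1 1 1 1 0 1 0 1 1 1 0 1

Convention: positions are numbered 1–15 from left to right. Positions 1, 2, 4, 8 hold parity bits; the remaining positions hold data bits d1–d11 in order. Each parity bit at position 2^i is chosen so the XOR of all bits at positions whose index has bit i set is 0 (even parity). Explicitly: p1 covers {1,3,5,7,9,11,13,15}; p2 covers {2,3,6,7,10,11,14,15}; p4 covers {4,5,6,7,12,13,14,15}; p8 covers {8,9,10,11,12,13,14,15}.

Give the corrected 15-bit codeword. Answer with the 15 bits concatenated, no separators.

000111101010101

s1 (pos 1,3,5,7,9,11,13,15): 0⊕0⊕1⊕1⊕1⊕1⊕1⊕1 = 0
s2 (pos 2,3,6,7,10,11,14,15): 0⊕0⊕1⊕1⊕0⊕1⊕0⊕1 = 0
s4 (pos 4,5,6,7,12,13,14,15): 1⊕1⊕1⊕1⊕1⊕1⊕0⊕1 = 1
s8 (pos 8,9,10,11,12,13,14,15): 0⊕1⊕0⊕1⊕1⊕1⊕0⊕1 = 1
Syndrome s8…s1 = 1100 → error at position 12.
Flip position 12: 000111101011101 → 000111101010101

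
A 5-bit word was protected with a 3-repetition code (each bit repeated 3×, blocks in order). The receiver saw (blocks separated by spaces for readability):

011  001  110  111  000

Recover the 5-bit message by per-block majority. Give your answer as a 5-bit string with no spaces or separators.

Block 1 (011): 2 ones → 1
Block 2 (001): 1 one → 0
Block 3 (110): 2 ones → 1
Block 4 (111): 3 ones → 1
Block 5 (000): 0 ones → 0

10110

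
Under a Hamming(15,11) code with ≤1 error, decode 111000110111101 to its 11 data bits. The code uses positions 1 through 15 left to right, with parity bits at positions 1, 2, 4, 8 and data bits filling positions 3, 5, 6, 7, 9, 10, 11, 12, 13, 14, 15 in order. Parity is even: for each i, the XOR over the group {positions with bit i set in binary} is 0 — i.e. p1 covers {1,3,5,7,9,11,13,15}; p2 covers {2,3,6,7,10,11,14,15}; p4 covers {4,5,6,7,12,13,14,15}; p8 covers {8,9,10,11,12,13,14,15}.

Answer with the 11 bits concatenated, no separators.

10010111101

s1 (pos 1,3,5,7,9,11,13,15): 1⊕1⊕0⊕1⊕0⊕1⊕1⊕1 = 0
s2 (pos 2,3,6,7,10,11,14,15): 1⊕1⊕0⊕1⊕1⊕1⊕0⊕1 = 0
s4 (pos 4,5,6,7,12,13,14,15): 0⊕0⊕0⊕1⊕1⊕1⊕0⊕1 = 0
s8 (pos 8,9,10,11,12,13,14,15): 1⊕0⊕1⊕1⊕1⊕1⊕0⊕1 = 0
Syndrome s8…s1 = 0000 → no error.
Read data bits from positions 3,5,6,7,9,10,11,12,13,14,15: 10010111101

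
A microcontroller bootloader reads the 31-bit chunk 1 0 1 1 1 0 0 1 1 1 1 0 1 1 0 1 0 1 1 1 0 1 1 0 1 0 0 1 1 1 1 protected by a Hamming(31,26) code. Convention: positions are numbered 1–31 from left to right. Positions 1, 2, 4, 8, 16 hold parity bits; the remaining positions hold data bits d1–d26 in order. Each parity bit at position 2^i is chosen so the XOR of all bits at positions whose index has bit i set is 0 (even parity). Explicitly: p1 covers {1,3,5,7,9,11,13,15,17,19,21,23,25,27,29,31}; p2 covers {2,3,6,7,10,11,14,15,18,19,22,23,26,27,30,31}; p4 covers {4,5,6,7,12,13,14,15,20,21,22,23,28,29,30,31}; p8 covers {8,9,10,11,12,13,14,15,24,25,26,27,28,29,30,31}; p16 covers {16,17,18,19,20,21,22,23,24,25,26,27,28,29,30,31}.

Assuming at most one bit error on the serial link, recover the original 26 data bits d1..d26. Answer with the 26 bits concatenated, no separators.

11001110110011101101001011

s1 (pos 1,3,5,7,9,11,13,15,17,19,21,23,25,27,29,31): 1⊕1⊕1⊕0⊕1⊕1⊕1⊕0⊕0⊕1⊕0⊕1⊕1⊕0⊕1⊕1 = 1
s2 (pos 2,3,6,7,10,11,14,15,18,19,22,23,26,27,30,31): 0⊕1⊕0⊕0⊕1⊕1⊕1⊕0⊕1⊕1⊕1⊕1⊕0⊕0⊕1⊕1 = 0
s4 (pos 4,5,6,7,12,13,14,15,20,21,22,23,28,29,30,31): 1⊕1⊕0⊕0⊕0⊕1⊕1⊕0⊕1⊕0⊕1⊕1⊕1⊕1⊕1⊕1 = 1
s8 (pos 8,9,10,11,12,13,14,15,24,25,26,27,28,29,30,31): 1⊕1⊕1⊕1⊕0⊕1⊕1⊕0⊕0⊕1⊕0⊕0⊕1⊕1⊕1⊕1 = 1
s16 (pos 16,17,18,19,20,21,22,23,24,25,26,27,28,29,30,31): 1⊕0⊕1⊕1⊕1⊕0⊕1⊕1⊕0⊕1⊕0⊕0⊕1⊕1⊕1⊕1 = 1
Syndrome s16…s1 = 11101 → error at position 29.
Flip position 29: 1011100111101101011101101001111 → 1011100111101101011101101001011
Read data bits from positions 3,5,6,7,9,10,11,12,13,14,15,17,18,19,20,21,22,23,24,25,26,27,28,29,30,31: 11001110110011101101001011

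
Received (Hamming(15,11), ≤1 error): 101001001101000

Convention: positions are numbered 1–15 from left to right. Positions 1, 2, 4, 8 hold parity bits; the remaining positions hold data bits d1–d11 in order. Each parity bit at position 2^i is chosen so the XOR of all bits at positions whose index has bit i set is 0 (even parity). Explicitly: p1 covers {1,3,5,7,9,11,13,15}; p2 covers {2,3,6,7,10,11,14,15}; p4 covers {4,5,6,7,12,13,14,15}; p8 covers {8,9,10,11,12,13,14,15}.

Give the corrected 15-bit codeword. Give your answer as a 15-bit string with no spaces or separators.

s1 (pos 1,3,5,7,9,11,13,15): 1⊕1⊕0⊕0⊕1⊕0⊕0⊕0 = 1
s2 (pos 2,3,6,7,10,11,14,15): 0⊕1⊕1⊕0⊕1⊕0⊕0⊕0 = 1
s4 (pos 4,5,6,7,12,13,14,15): 0⊕0⊕1⊕0⊕1⊕0⊕0⊕0 = 0
s8 (pos 8,9,10,11,12,13,14,15): 0⊕1⊕1⊕0⊕1⊕0⊕0⊕0 = 1
Syndrome s8…s1 = 1011 → error at position 11.
Flip position 11: 101001001101000 → 101001001111000

101001001111000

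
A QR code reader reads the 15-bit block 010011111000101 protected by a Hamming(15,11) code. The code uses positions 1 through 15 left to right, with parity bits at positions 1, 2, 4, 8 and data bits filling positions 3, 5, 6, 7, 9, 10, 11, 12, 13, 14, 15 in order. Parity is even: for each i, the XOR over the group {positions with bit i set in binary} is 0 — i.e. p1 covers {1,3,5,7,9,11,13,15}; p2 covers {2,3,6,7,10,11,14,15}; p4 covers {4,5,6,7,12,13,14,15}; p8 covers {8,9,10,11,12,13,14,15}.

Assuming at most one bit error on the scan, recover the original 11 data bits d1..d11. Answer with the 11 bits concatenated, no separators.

s1 (pos 1,3,5,7,9,11,13,15): 0⊕0⊕1⊕1⊕1⊕0⊕1⊕1 = 1
s2 (pos 2,3,6,7,10,11,14,15): 1⊕0⊕1⊕1⊕0⊕0⊕0⊕1 = 0
s4 (pos 4,5,6,7,12,13,14,15): 0⊕1⊕1⊕1⊕0⊕1⊕0⊕1 = 1
s8 (pos 8,9,10,11,12,13,14,15): 1⊕1⊕0⊕0⊕0⊕1⊕0⊕1 = 0
Syndrome s8…s1 = 0101 → error at position 5.
Flip position 5: 010011111000101 → 010001111000101
Read data bits from positions 3,5,6,7,9,10,11,12,13,14,15: 00111000101

00111000101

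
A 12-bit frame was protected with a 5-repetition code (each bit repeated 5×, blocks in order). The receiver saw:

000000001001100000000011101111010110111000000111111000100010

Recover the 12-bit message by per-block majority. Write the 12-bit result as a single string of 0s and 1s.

Block 1 (00000): 0 ones → 0
Block 2 (00010): 1 one → 0
Block 3 (01100): 2 ones → 0
Block 4 (00000): 0 ones → 0
Block 5 (00111): 3 ones → 1
Block 6 (01111): 4 ones → 1
Block 7 (01011): 3 ones → 1
Block 8 (01110): 3 ones → 1
Block 9 (00000): 0 ones → 0
Block 10 (11111): 5 ones → 1
Block 11 (10001): 2 ones → 0
Block 12 (00010): 1 one → 0

000011110100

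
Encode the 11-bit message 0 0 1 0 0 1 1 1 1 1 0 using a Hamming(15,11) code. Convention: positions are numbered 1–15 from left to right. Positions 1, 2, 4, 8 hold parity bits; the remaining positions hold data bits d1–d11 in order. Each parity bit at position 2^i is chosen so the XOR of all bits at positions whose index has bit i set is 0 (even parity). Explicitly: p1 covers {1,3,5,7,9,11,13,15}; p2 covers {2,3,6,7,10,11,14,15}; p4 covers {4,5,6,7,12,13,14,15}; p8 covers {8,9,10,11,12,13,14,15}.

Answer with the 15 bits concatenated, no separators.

Place data at non-parity positions: p1 p2 0 p4 0 1 0 p8 0 1 1 1 1 1 0
p1 (pos 1,3,5,7,9,11,13,15): XOR of data positions = 0⊕0⊕0⊕0⊕1⊕1⊕0 = 0
p2 (pos 2,3,6,7,10,11,14,15): XOR of data positions = 0⊕1⊕0⊕1⊕1⊕1⊕0 = 0
p4 (pos 4,5,6,7,12,13,14,15): XOR of data positions = 0⊕1⊕0⊕1⊕1⊕1⊕0 = 0
p8 (pos 8,9,10,11,12,13,14,15): XOR of data positions = 0⊕1⊕1⊕1⊕1⊕1⊕0 = 1
Codeword: 000001010111110

000001010111110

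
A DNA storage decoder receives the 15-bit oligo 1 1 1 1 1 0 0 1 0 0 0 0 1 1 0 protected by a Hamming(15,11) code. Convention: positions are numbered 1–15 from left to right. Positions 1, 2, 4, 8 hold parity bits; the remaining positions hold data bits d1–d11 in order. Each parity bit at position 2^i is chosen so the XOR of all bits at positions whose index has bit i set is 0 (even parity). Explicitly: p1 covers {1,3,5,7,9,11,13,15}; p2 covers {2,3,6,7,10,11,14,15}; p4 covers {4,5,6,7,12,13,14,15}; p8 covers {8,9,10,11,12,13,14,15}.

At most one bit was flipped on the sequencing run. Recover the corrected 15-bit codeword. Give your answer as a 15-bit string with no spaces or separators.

s1 (pos 1,3,5,7,9,11,13,15): 1⊕1⊕1⊕0⊕0⊕0⊕1⊕0 = 0
s2 (pos 2,3,6,7,10,11,14,15): 1⊕1⊕0⊕0⊕0⊕0⊕1⊕0 = 1
s4 (pos 4,5,6,7,12,13,14,15): 1⊕1⊕0⊕0⊕0⊕1⊕1⊕0 = 0
s8 (pos 8,9,10,11,12,13,14,15): 1⊕0⊕0⊕0⊕0⊕1⊕1⊕0 = 1
Syndrome s8…s1 = 1010 → error at position 10.
Flip position 10: 111110010000110 → 111110010100110

111110010100110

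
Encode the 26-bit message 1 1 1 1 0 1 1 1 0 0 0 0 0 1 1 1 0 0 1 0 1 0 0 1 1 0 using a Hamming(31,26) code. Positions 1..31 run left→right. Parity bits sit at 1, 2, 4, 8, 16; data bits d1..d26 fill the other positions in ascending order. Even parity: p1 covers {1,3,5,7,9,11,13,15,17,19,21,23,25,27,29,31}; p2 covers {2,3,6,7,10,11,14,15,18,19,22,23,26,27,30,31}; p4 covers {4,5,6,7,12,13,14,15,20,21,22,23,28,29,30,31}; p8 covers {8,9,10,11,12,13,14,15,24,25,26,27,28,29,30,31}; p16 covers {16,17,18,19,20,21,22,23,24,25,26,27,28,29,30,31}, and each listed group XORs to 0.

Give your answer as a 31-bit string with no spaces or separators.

1010111101110001001110010100110

Place data at non-parity positions: p1 p2 1 p4 1 1 1 p8 0 1 1 1 0 0 0 p16 0 0 1 1 1 0 0 1 0 1 0 0 1 1 0
p1 (pos 1,3,5,7,9,11,13,15,17,19,21,23,25,27,29,31): XOR of data positions = 1⊕1⊕1⊕0⊕1⊕0⊕0⊕0⊕1⊕1⊕0⊕0⊕0⊕1⊕0 = 1
p2 (pos 2,3,6,7,10,11,14,15,18,19,22,23,26,27,30,31): XOR of data positions = 1⊕1⊕1⊕1⊕1⊕0⊕0⊕0⊕1⊕0⊕0⊕1⊕0⊕1⊕0 = 0
p4 (pos 4,5,6,7,12,13,14,15,20,21,22,23,28,29,30,31): XOR of data positions = 1⊕1⊕1⊕1⊕0⊕0⊕0⊕1⊕1⊕0⊕0⊕0⊕1⊕1⊕0 = 0
p8 (pos 8,9,10,11,12,13,14,15,24,25,26,27,28,29,30,31): XOR of data positions = 0⊕1⊕1⊕1⊕0⊕0⊕0⊕1⊕0⊕1⊕0⊕0⊕1⊕1⊕0 = 1
p16 (pos 16,17,18,19,20,21,22,23,24,25,26,27,28,29,30,31): XOR of data positions = 0⊕0⊕1⊕1⊕1⊕0⊕0⊕1⊕0⊕1⊕0⊕0⊕1⊕1⊕0 = 1
Codeword: 1010111101110001001110010100110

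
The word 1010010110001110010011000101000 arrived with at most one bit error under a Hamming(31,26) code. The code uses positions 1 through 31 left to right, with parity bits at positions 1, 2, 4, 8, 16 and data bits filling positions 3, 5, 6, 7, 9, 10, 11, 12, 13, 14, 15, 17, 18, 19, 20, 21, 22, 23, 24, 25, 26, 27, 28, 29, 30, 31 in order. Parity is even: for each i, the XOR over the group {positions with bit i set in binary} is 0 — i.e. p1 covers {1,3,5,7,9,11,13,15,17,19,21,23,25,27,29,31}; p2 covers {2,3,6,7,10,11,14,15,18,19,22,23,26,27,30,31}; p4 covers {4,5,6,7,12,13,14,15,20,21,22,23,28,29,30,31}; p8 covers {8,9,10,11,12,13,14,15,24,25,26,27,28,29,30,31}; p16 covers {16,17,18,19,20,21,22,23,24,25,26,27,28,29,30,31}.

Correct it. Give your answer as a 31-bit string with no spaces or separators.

s1 (pos 1,3,5,7,9,11,13,15,17,19,21,23,25,27,29,31): 1⊕1⊕0⊕0⊕1⊕0⊕1⊕1⊕0⊕0⊕1⊕0⊕0⊕0⊕0⊕0 = 0
s2 (pos 2,3,6,7,10,11,14,15,18,19,22,23,26,27,30,31): 0⊕1⊕1⊕0⊕0⊕0⊕1⊕1⊕1⊕0⊕1⊕0⊕1⊕0⊕0⊕0 = 1
s4 (pos 4,5,6,7,12,13,14,15,20,21,22,23,28,29,30,31): 0⊕0⊕1⊕0⊕0⊕1⊕1⊕1⊕0⊕1⊕1⊕0⊕1⊕0⊕0⊕0 = 1
s8 (pos 8,9,10,11,12,13,14,15,24,25,26,27,28,29,30,31): 1⊕1⊕0⊕0⊕0⊕1⊕1⊕1⊕0⊕0⊕1⊕0⊕1⊕0⊕0⊕0 = 1
s16 (pos 16,17,18,19,20,21,22,23,24,25,26,27,28,29,30,31): 0⊕0⊕1⊕0⊕0⊕1⊕1⊕0⊕0⊕0⊕1⊕0⊕1⊕0⊕0⊕0 = 1
Syndrome s16…s1 = 11110 → error at position 30.
Flip position 30: 1010010110001110010011000101000 → 1010010110001110010011000101010

1010010110001110010011000101010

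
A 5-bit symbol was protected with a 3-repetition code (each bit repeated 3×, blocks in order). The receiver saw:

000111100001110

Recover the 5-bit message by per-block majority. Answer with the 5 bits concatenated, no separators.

01001

Block 1 (000): 0 ones → 0
Block 2 (111): 3 ones → 1
Block 3 (100): 1 one → 0
Block 4 (001): 1 one → 0
Block 5 (110): 2 ones → 1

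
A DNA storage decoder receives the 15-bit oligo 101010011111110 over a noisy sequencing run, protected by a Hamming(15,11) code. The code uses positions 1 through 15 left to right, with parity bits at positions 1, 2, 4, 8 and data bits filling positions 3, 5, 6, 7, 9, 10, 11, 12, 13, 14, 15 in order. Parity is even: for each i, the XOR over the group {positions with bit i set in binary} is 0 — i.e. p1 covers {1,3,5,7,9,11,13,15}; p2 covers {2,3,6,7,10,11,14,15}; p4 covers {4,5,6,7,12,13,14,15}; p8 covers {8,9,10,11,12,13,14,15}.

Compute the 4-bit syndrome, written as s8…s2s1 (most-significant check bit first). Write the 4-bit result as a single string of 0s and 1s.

s1 (pos 1,3,5,7,9,11,13,15): 1⊕1⊕1⊕0⊕1⊕1⊕1⊕0 = 0
s2 (pos 2,3,6,7,10,11,14,15): 0⊕1⊕0⊕0⊕1⊕1⊕1⊕0 = 0
s4 (pos 4,5,6,7,12,13,14,15): 0⊕1⊕0⊕0⊕1⊕1⊕1⊕0 = 0
s8 (pos 8,9,10,11,12,13,14,15): 1⊕1⊕1⊕1⊕1⊕1⊕1⊕0 = 1
Syndrome s8…s1 = 1000 → error at position 8.

1000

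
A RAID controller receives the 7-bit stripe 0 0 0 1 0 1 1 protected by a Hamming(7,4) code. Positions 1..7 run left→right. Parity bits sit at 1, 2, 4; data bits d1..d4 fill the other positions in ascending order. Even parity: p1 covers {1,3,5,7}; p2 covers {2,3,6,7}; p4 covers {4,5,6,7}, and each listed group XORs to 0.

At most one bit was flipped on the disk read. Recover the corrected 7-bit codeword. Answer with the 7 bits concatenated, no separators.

s1 (pos 1,3,5,7): 0⊕0⊕0⊕1 = 1
s2 (pos 2,3,6,7): 0⊕0⊕1⊕1 = 0
s4 (pos 4,5,6,7): 1⊕0⊕1⊕1 = 1
Syndrome s4…s1 = 101 → error at position 5.
Flip position 5: 0001011 → 0001111

0001111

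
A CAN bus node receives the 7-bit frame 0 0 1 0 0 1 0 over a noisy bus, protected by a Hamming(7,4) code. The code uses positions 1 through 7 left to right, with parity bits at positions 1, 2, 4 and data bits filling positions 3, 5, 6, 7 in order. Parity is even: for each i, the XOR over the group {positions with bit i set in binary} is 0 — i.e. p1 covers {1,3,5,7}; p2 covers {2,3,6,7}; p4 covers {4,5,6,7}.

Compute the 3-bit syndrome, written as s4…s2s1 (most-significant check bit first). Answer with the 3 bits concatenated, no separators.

101

s1 (pos 1,3,5,7): 0⊕1⊕0⊕0 = 1
s2 (pos 2,3,6,7): 0⊕1⊕1⊕0 = 0
s4 (pos 4,5,6,7): 0⊕0⊕1⊕0 = 1
Syndrome s4…s1 = 101 → error at position 5.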